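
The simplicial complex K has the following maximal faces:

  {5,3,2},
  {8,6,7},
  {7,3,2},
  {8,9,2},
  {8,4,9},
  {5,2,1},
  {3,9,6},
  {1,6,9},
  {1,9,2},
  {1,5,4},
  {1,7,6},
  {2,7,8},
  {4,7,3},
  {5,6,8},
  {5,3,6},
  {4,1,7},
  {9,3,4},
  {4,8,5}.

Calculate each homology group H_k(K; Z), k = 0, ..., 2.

H_0 ≅ Z,  H_1 ≅ Z^2,  H_2 ≅ Z.

Take the total order 1 < 2 < 3 < 4 < 5 < 6 < 7 < 8 < 9 on the vertex set. Then K (dimension 2) consists of the simplices:

  0-simplices (9): [1], [2], [3], [4], [5], [6], [7], [8], [9]
  1-simplices (27): (27 of them)
  2-simplices (18): [1,2,5], [1,2,9], [1,4,5], [1,4,7], [1,6,7], [1,6,9], [2,3,5], [2,3,7], [2,7,8], [2,8,9], [3,4,7], [3,4,9], [3,5,6], [3,6,9], [4,5,8], [4,8,9], [5,6,8], [6,7,8]

giving chain groups C_0 ≅ Z^9, C_1 ≅ Z^27, C_2 ≅ Z^18.

Boundary ∂_1: C_1 → C_0 sends each edge [p,q] (with p < q) to q − p. For instance
  ∂[1,4] = [4] − [1].
This gives a 9×27 integer matrix of rank 8; reducing to Smith normal form yields diagonal entries (1,1,1,1,1,1,1,1).

Boundary ∂_2: C_2 → C_1 acts by ∂[p,q,r] = [q,r] − [p,r] + [p,q]. For instance
  ∂[1,6,9] = [6,9] − [1,9] + [1,6],
  ∂[3,4,7] = [4,7] − [3,7] + [3,4].
The 27×18 boundary matrix has rank 17 and Smith normal form diag(1,1,1,1,1,1,1,1,1,1,1,1,1,1,1,1,1).

From H_k ≅ ker(∂_k) / im(∂_{k+1}) we obtain:

  H_0: rank C_0 − rank ∂_1 = 9 − 8 = 1, and the invariant factors of ∂_1 are all 1, so H_0 = Z.
  H_1: rank ker ∂_1 − rank ∂_2 = (27 − 8) − 17 = 2, and the invariant factors of ∂_2 are all 1, so H_1 = Z^2.
  H_2: rank ker ∂_2 − rank ∂_3 = (18 − 17) − 0 = 1, and there is no ∂_3, so H_2 = Z.

(K is a triangulation of the torus T^2.)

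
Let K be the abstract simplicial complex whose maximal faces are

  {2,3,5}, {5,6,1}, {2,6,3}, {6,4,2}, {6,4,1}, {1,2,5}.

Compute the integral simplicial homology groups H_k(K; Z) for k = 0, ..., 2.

H_0 = Z,  H_1 = Z,  H_2 = 0.

We work with the vertex ordering 1 < 2 < 3 < 4 < 5 < 6. The simplices of K, each written with vertices in increasing order, are:

  0-simplices (6): [1], [2], [3], [4], [5], [6]
  1-simplices (12): [1,2], [1,4], [1,5], [1,6], [2,3], [2,4], [2,5], [2,6], [3,5], [3,6], [4,6], [5,6]
  2-simplices (6): [1,2,5], [1,4,6], [1,5,6], [2,3,5], [2,3,6], [2,4,6]

Hence C_0 ≅ Z^6, C_1 ≅ Z^12, C_2 ≅ Z^6.

Boundary ∂_1: C_1 → C_0 is given by ∂[p,q] = [q] − [p].
The resulting 6×12 matrix has rank 5, and its Smith normal form has invariant factors (1,1,1,1,1).

Boundary ∂_2: C_2 → C_1 acts by ∂[p,q,r] = [q,r] − [p,r] + [p,q]. For instance
  ∂[1,4,6] = [4,6] − [1,6] + [1,4],
  ∂[2,3,6] = [3,6] − [2,6] + [2,3].
The 12×6 boundary matrix has rank 6 and Smith normal form diag(1,1,1,1,1,1).

Computing H_k = (kernel of ∂_k) / (image of ∂_{k+1}):

  H_0: rank C_0 − rank ∂_1 = 6 − 5 = 1, and the invariant factors of ∂_1 are all 1, so H_0 ≅ Z.
  H_1: rank ker ∂_1 − rank ∂_2 = (12 − 5) − 6 = 1, and the invariant factors of ∂_2 are all 1, so H_1 ≅ Z.
  H_2: rank ker ∂_2 − rank ∂_3 = (6 − 6) − 0 = 0, and there is no ∂_3, so H_2 ≅ 0.

As a check, the Euler characteristic is 6 − 12 + 6 = 0, which agrees with 1 − 1 + 0 = 0.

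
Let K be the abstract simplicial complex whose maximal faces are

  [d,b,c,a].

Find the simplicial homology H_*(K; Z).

H_0 = Z,  H_1 = 0,  H_2 = 0,  H_3 = 0.

Fix the vertex order a < b < c < d and write every simplex with vertices in increasing order. Then dim K = 3 and the simplices of K are:

  0-simplices (4): a, b, c, d
  1-simplices (6): ab, ac, ad, bc, bd, cd
  2-simplices (4): abc, abd, acd, bcd
  3-simplices (1): abcd

giving chain groups C_0 ≅ Z^4, C_1 ≅ Z^6, C_2 ≅ Z^4, C_3 ≅ Z^1.

The boundary map ∂_1: C_1 → C_0 maps an edge to its endpoints' difference, ∂[p,q] = q − p. For instance
  ∂ad = d − a.
The 4×6 boundary matrix has rank 3 and Smith normal form diag(1,1,1).

Boundary ∂_2: C_2 → C_1 sends each 2-simplex [p,q,r] to [q,r] − [p,r] + [p,q]. For instance
  ∂abc = bc − ac + ab,
  ∂abd = bd − ad + ab.
The 6×4 boundary matrix has rank 3 and Smith normal form diag(1,1,1).

The boundary map ∂_3: C_3 → C_2 sends each 3-simplex σ to the alternating sum Σ_i (−1)^i (σ with its i-th vertex removed). For instance
  ∂abcd = bcd − acd + abd − abc.
The 4×1 boundary matrix has rank 1 and Smith normal form diag(1).

Reading off H_k = ker ∂_k / im ∂_{k+1}:

  H_0: rank C_0 − rank ∂_1 = 4 − 3 = 1, and the invariant factors of ∂_1 are all 1, so H_0 = Z.
  H_1: rank ker ∂_1 − rank ∂_2 = (6 − 3) − 3 = 0, and the invariant factors of ∂_2 are all 1, so H_1 = 0.
  H_2: rank ker ∂_2 − rank ∂_3 = (4 − 3) − 1 = 0, and the invariant factors of ∂_3 are all 1, so H_2 = 0.
  H_3: rank ker ∂_3 − rank ∂_4 = (1 − 1) − 0 = 0, and there is no ∂_4, so H_3 = 0.

As a check, the Euler characteristic is 4 − 6 + 4 − 1 = 1, which agrees with 1 − 0 + 0 − 0 = 1.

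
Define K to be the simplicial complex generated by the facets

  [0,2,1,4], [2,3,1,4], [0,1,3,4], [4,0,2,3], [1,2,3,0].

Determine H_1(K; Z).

Take the total order 0 < 1 < 2 < 3 < 4 on the vertex set. Then K (dimension 3) consists of the simplices:

  0-simplices (5): [0], [1], [2], [3], [4]
  1-simplices (10): [0,1], [0,2], [0,3], [0,4], [1,2], [1,3], [1,4], [2,3], [2,4], [3,4]
  2-simplices (10): [0,1,2], [0,1,3], [0,1,4], [0,2,3], [0,2,4], [0,3,4], [1,2,3], [1,2,4], [1,3,4], [2,3,4]
  3-simplices (5): [0,1,2,3], [0,1,2,4], [0,1,3,4], [0,2,3,4], [1,2,3,4]

Hence C_0 ≅ Z^5, C_1 ≅ Z^10, C_2 ≅ Z^10, C_3 ≅ Z^5.

∂_1: C_1 → C_0 is given by ∂[p,q] = [q] − [p]. For instance
  ∂[1,2] = [2] − [1].
The 5×10 boundary matrix has rank 4 and Smith normal form diag(1,1,1,1).

∂_2: C_2 → C_1 maps a triangle to the signed sum of its edges. For instance
  ∂[1,2,4] = [2,4] − [1,4] + [1,2],
  ∂[2,3,4] = [3,4] − [2,4] + [2,3].
The resulting 10×10 matrix has rank 6, and its Smith normal form has invariant factors (1,1,1,1,1,1).

∂_3: C_3 → C_2 sends each 3-simplex σ to the alternating sum Σ_i (−1)^i (σ with its i-th vertex removed). For instance
  ∂[0,1,3,4] = [1,3,4] − [0,3,4] + [0,1,4] − [0,1,3],
  ∂[0,1,2,4] = [1,2,4] − [0,2,4] + [0,1,4] − [0,1,2].
As a 10×5 matrix over Z this has rank 4, with invariant factors (1,1,1,1).

From H_k ≅ ker(∂_k) / im(∂_{k+1}) we obtain:

  H_1: rank ker ∂_1 − rank ∂_2 = (10 − 4) − 6 = 0, and the invariant factors of ∂_2 are all 1, so H_1 ≅ 0.

H_1 = 0.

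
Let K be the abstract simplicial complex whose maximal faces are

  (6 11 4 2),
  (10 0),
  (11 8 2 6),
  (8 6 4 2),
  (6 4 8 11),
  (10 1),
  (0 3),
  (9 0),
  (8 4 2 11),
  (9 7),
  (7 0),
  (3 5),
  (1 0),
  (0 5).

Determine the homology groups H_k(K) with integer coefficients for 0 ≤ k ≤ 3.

H_0 ≅ Z^2,  H_1 ≅ Z^3,  H_2 = 0,  H_3 ≅ Z.

Order the vertices as 0 < 1 < 2 < 3 < 4 < 5 < 6 < 7 < 8 < 9 < 10 < 11. Listing each simplex with vertices in this order, K has dimension 3 with simplices:

  0-simplices (12): [0], [1], [2], [3], [4], [5], [6], [7], [8], [9], [10], [11]
  1-simplices (19): [0,1], [0,3], [0,5], [0,7], [0,9], [0,10], [1,10], [2,4], [2,6], [2,8], [2,11], [3,5], [4,6], [4,8], [4,11], [6,8], [6,11], [7,9], [8,11]
  2-simplices (10): [2,4,6], [2,4,8], [2,4,11], [2,6,8], [2,6,11], [2,8,11], [4,6,8], [4,6,11], [4,8,11], [6,8,11]
  3-simplices (5): [2,4,6,8], [2,4,6,11], [2,4,8,11], [2,6,8,11], [4,6,8,11]

Hence C_0 ≅ Z^12, C_1 ≅ Z^19, C_2 ≅ Z^10, C_3 ≅ Z^5.

Boundary ∂_1: C_1 → C_0 maps an edge to its endpoints' difference, ∂[p,q] = q − p.
The 12×19 boundary matrix has rank 10 and Smith normal form diag(1,1,1,1,1,1,1,1,1,1).

Boundary ∂_2: C_2 → C_1 maps a triangle to the signed sum of its edges. For instance
  ∂[2,6,11] = [6,11] − [2,11] + [2,6],
  ∂[2,4,6] = [4,6] − [2,6] + [2,4].
The 19×10 boundary matrix has rank 6 and Smith normal form diag(1,1,1,1,1,1).

The boundary map ∂_3: C_3 → C_2 sends each 3-simplex σ to the alternating sum Σ_i (−1)^i (σ with its i-th vertex removed). For instance
  ∂[2,4,6,11] = [4,6,11] − [2,6,11] + [2,4,11] − [2,4,6],
  ∂[4,6,8,11] = [6,8,11] − [4,8,11] + [4,6,11] − [4,6,8].
The 10×5 boundary matrix has rank 4 and Smith normal form diag(1,1,1,1).

Now H_k = ker ∂_k / im ∂_{k+1}, so:

  H_0: rank C_0 − rank ∂_1 = 12 − 10 = 2, and the invariant factors of ∂_1 are all 1, so H_0 = Z^2.
  H_1: rank ker ∂_1 − rank ∂_2 = (19 − 10) − 6 = 3, and the invariant factors of ∂_2 are all 1, so H_1 = Z^3.
  H_2: rank ker ∂_2 − rank ∂_3 = (10 − 6) − 4 = 0, and the invariant factors of ∂_3 are all 1, so H_2 = 0.
  H_3: rank ker ∂_3 − rank ∂_4 = (5 − 4) − 0 = 1, and there is no ∂_4, so H_3 = Z.

As a check, the Euler characteristic is 12 − 19 + 10 − 5 = -2, which agrees with 2 − 3 + 0 − 1 = -2.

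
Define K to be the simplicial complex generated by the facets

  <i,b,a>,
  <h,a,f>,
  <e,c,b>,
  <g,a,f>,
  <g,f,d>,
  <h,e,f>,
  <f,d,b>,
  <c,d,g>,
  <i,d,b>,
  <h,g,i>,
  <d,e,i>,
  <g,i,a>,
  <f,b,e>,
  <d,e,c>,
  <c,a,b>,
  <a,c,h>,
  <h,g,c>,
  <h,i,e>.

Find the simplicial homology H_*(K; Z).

H_0 ≅ Z,  H_1 ≅ Z ⊕ Z/2Z,  H_2 = 0.

Order the vertices as a < b < c < d < e < f < g < h < i. Listing each simplex with vertices in this order, K has dimension 2 with simplices:

  0-simplices (9): a, b, c, d, e, f, g, h, i
  1-simplices (27): ab, ac, af, ag, ah, ai, bc, bd, be, bf, bi, cd, ce, cg, ch, de, df, dg, di, ef, eh, ei, fg, fh, gh, gi, hi
  2-simplices (18): abc, abi, ach, afg, afh, agi, bce, bdf, bdi, bef, cde, cdg, cgh, dei, dfg, efh, ehi, ghi

Hence C_0 ≅ Z^9, C_1 ≅ Z^27, C_2 ≅ Z^18.

∂_1: C_1 → C_0 sends each edge [p,q] (with p < q) to q − p. For instance
  ∂ei = i − e.
This gives a 9×27 integer matrix of rank 8; reducing to Smith normal form yields diagonal entries (1,1,1,1,1,1,1,1).

The boundary map ∂_2: C_2 → C_1 sends each 2-simplex [p,q,r] to [q,r] − [p,r] + [p,q]. For instance
  ∂afg = fg − ag + af,
  ∂abc = bc − ac + ab.
This gives a 27×18 integer matrix of rank 18; reducing to Smith normal form yields diagonal entries (1,1,1,1,1,1,1,1,1,1,1,1,1,1,1,1,1,2).

Computing H_k = (kernel of ∂_k) / (image of ∂_{k+1}):

  H_0: rank C_0 − rank ∂_1 = 9 − 8 = 1, and the invariant factors of ∂_1 are all 1, so H_0 = Z.
  H_1: rank ker ∂_1 − rank ∂_2 = (27 − 8) − 18 = 1, and ∂_2 has invariant factor 2 > 1, so H_1 = Z ⊕ Z/2Z.
  H_2: rank ker ∂_2 − rank ∂_3 = (18 − 18) − 0 = 0, and there is no ∂_3, so H_2 = 0.

As a check, the Euler characteristic is 9 − 27 + 18 = 0, which agrees with 1 − 1 + 0 = 0.
(K is a triangulation of the Klein bottle.)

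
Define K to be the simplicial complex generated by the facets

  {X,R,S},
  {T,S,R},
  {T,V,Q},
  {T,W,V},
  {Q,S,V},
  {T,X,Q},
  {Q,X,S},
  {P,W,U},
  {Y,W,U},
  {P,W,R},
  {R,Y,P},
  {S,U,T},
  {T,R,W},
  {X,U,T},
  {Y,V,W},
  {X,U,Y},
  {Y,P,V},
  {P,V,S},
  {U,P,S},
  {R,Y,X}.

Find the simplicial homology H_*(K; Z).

Fix the vertex order P < Q < R < S < T < U < V < W < X < Y and write every simplex with vertices in increasing order. Then dim K = 2 and the simplices of K are:

  0-simplices (10): P, Q, R, S, T, U, V, W, X, Y
  1-simplices (30): PR, PS, PU, PV, PW, PY, QS, QT, QV, QX, RS, RT, RW, RX, RY, ST, SU, SV, SX, TU, TV, TW, TX, UW, UX, UY, VW, VY, WY, XY
  2-simplices (20): PRW, PRY, PSU, PSV, PUW, PVY, QSV, QSX, QTV, QTX, RST, RSX, RTW, RXY, STU, TUX, TVW, UWY, UXY, VWY

Hence C_0 ≅ Z^10, C_1 ≅ Z^30, C_2 ≅ Z^20.

∂_1: C_1 → C_0 is given by ∂[p,q] = [q] − [p].
The resulting 10×30 matrix has rank 9, and its Smith normal form has invariant factors (1,1,1,1,1,1,1,1,1).

Boundary ∂_2: C_2 → C_1 sends each 2-simplex [p,q,r] to [q,r] − [p,r] + [p,q]. For instance
  ∂QTV = TV − QV + QT,
  ∂PRY = RY − PY + PR.
As a 30×20 matrix over Z this has rank 20, with invariant factors (1,1,1,1,1,1,1,1,1,1,1,1,1,1,1,1,1,1,1,2).

Computing H_k = (kernel of ∂_k) / (image of ∂_{k+1}):

  H_0: rank C_0 − rank ∂_1 = 10 − 9 = 1, and the invariant factors of ∂_1 are all 1, so H_0 ≅ Z.
  H_1: rank ker ∂_1 − rank ∂_2 = (30 − 9) − 20 = 1, and ∂_2 has invariant factor 2 > 1, so H_1 ≅ Z ⊕ Z/2Z.
  H_2: rank ker ∂_2 − rank ∂_3 = (20 − 20) − 0 = 0, and there is no ∂_3, so H_2 ≅ 0.

As a check, the Euler characteristic is 10 − 30 + 20 = 0, which agrees with 1 − 1 + 0 = 0.

H_0 ≅ Z,  H_1 ≅ Z ⊕ Z/2Z,  H_2 = 0.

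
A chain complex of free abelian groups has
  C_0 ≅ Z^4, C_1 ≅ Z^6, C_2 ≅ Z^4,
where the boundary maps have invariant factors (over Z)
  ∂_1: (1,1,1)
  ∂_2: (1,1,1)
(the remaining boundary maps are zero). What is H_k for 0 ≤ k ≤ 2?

H_0 = Z,  H_1 = 0,  H_2 = Z.

H_0: b_0 = 4 − 0 − 3 = 1; torsion from ∂_1 factors > 1: none. So H_0 = Z.
H_1: b_1 = 6 − 3 − 3 = 0; torsion from ∂_2 factors > 1: none. So H_1 = 0.
H_2: b_2 = 4 − 3 − 0 = 1; torsion from ∂_3 factors > 1: none. So H_2 = Z.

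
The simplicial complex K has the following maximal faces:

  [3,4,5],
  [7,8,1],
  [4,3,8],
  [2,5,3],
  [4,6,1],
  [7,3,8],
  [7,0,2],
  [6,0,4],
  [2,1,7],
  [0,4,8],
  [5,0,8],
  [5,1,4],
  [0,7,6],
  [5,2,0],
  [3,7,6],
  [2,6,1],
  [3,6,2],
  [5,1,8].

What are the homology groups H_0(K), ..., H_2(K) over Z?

Order the vertices as 0 < 1 < 2 < 3 < 4 < 5 < 6 < 7 < 8. Listing each simplex with vertices in this order, K has dimension 2 with simplices:

  0-simplices (9): [0], [1], [2], [3], [4], [5], [6], [7], [8]
  1-simplices (27): (27 of them)
  2-simplices (18): [0,2,5], [0,2,7], [0,4,6], [0,4,8], [0,5,8], [0,6,7], [1,2,6], [1,2,7], [1,4,5], [1,4,6], [1,5,8], [1,7,8], [2,3,5], [2,3,6], [3,4,5], [3,4,8], [3,6,7], [3,7,8]

so the chain groups are C_0 ≅ Z^9, C_1 ≅ Z^27, C_2 ≅ Z^18.

∂_1: C_1 → C_0 maps an edge to its endpoints' difference, ∂[p,q] = q − p. For instance
  ∂[1,5] = [5] − [1].
As a 9×27 matrix over Z this has rank 8, with invariant factors (1,1,1,1,1,1,1,1).

The boundary map ∂_2: C_2 → C_1 acts by ∂[p,q,r] = [q,r] − [p,r] + [p,q]. For instance
  ∂[1,7,8] = [7,8] − [1,8] + [1,7],
  ∂[0,2,7] = [2,7] − [0,7] + [0,2].
The resulting 27×18 matrix has rank 18, and its Smith normal form has invariant factors (1,1,1,1,1,1,1,1,1,1,1,1,1,1,1,1,1,2).

Computing H_k = (kernel of ∂_k) / (image of ∂_{k+1}):

  H_0: rank C_0 − rank ∂_1 = 9 − 8 = 1, and the invariant factors of ∂_1 are all 1, so H_0 = Z.
  H_1: rank ker ∂_1 − rank ∂_2 = (27 − 8) − 18 = 1, and ∂_2 has invariant factor 2 > 1, so H_1 = Z × Z/2.
  H_2: rank ker ∂_2 − rank ∂_3 = (18 − 18) − 0 = 0, and there is no ∂_3, so H_2 = 0.

As a check, the Euler characteristic is 9 − 27 + 18 = 0, which agrees with 1 − 1 + 0 = 0.
(K is a triangulation of the Klein bottle.)

H_0 = Z,  H_1 = Z × Z/2,  H_2 = 0.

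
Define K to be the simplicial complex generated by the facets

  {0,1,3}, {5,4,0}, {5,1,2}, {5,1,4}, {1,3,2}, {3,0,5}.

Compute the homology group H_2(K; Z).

H_2 ≅ 0.

Fix the vertex order 0 < 1 < 2 < 3 < 4 < 5 and write every simplex with vertices in increasing order. Then dim K = 2 and the simplices of K are:

  0-simplices (6): [0], [1], [2], [3], [4], [5]
  1-simplices (12): [0,1], [0,3], [0,4], [0,5], [1,2], [1,3], [1,4], [1,5], [2,3], [2,5], [3,5], [4,5]
  2-simplices (6): [0,1,3], [0,3,5], [0,4,5], [1,2,3], [1,2,5], [1,4,5]

Hence C_0 ≅ Z^6, C_1 ≅ Z^12, C_2 ≅ Z^6.

∂_1: C_1 → C_0 is given by ∂[p,q] = [q] − [p].
The resulting 6×12 matrix has rank 5, and its Smith normal form has invariant factors (1,1,1,1,1).

The boundary map ∂_2: C_2 → C_1 maps a triangle to the signed sum of its edges. For instance
  ∂[0,1,3] = [1,3] − [0,3] + [0,1],
  ∂[1,4,5] = [4,5] − [1,5] + [1,4].
The 12×6 boundary matrix has rank 6 and Smith normal form diag(1,1,1,1,1,1).

Now H_k = ker ∂_k / im ∂_{k+1}, so:

  H_2: rank ker ∂_2 − rank ∂_3 = (6 − 6) − 0 = 0, and there is no ∂_3, so H_2 = 0.

(K is a triangulation of the cylinder S^1 x I.)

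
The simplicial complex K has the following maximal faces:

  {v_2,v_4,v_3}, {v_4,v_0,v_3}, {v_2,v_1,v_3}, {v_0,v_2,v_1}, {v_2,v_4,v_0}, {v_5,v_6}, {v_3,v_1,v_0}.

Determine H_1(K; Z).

H_1 ≅ 0.

Take the total order v_0 < v_1 < v_2 < v_3 < v_4 < v_5 < v_6 on the vertex set. Then K (dimension 2) consists of the simplices:

  0-simplices (7): [v_0], [v_1], [v_2], [v_3], [v_4], [v_5], [v_6]
  1-simplices (10): [v_0,v_1], [v_0,v_2], [v_0,v_3], [v_0,v_4], [v_1,v_2], [v_1,v_3], [v_2,v_3], [v_2,v_4], [v_3,v_4], [v_5,v_6]
  2-simplices (6): [v_0,v_1,v_2], [v_0,v_1,v_3], [v_0,v_2,v_4], [v_0,v_3,v_4], [v_1,v_2,v_3], [v_2,v_3,v_4]

giving chain groups C_0 ≅ Z^7, C_1 ≅ Z^10, C_2 ≅ Z^6.

Boundary ∂_1: C_1 → C_0 maps an edge to its endpoints' difference, ∂[p,q] = q − p. For instance
  ∂[v_0,v_4] = [v_4] − [v_0].
As a 7×10 matrix over Z this has rank 5, with invariant factors (1,1,1,1,1).

Boundary ∂_2: C_2 → C_1 maps a triangle to the signed sum of its edges. For instance
  ∂[v_0,v_1,v_2] = [v_1,v_2] − [v_0,v_2] + [v_0,v_1],
  ∂[v_0,v_1,v_3] = [v_1,v_3] − [v_0,v_3] + [v_0,v_1].
This gives a 10×6 integer matrix of rank 5; reducing to Smith normal form yields diagonal entries (1,1,1,1,1).

Computing H_k = (kernel of ∂_k) / (image of ∂_{k+1}):

  H_1: rank ker ∂_1 − rank ∂_2 = (10 − 5) − 5 = 0, and the invariant factors of ∂_2 are all 1, so H_1 = 0.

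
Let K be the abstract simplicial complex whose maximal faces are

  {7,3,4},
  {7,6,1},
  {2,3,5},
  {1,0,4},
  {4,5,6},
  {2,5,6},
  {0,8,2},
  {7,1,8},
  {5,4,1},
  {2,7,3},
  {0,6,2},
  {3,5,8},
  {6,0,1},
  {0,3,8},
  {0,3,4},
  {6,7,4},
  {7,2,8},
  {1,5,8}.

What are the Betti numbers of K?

Fix the vertex order 0 < 1 < 2 < 3 < 4 < 5 < 6 < 7 < 8 and write every simplex with vertices in increasing order. Then dim K = 2 and the simplices of K are:

  0-simplices (9): [0], [1], [2], [3], [4], [5], [6], [7], [8]
  1-simplices (27): (27 of them)
  2-simplices (18): [0,1,4], [0,1,6], [0,2,6], [0,2,8], [0,3,4], [0,3,8], [1,4,5], [1,5,8], [1,6,7], [1,7,8], [2,3,5], [2,3,7], [2,5,6], [2,7,8], [3,4,7], [3,5,8], [4,5,6], [4,6,7]

Hence C_0 ≅ Z^9, C_1 ≅ Z^27, C_2 ≅ Z^18.

∂_1: C_1 → C_0 is given by ∂[p,q] = [q] − [p]. For instance
  ∂[1,6] = [6] − [1].
This gives a 9×27 integer matrix of rank 8; reducing to Smith normal form yields diagonal entries (1,1,1,1,1,1,1,1).

Boundary ∂_2: C_2 → C_1 maps a triangle to the signed sum of its edges. For instance
  ∂[2,7,8] = [7,8] − [2,8] + [2,7],
  ∂[3,4,7] = [4,7] − [3,7] + [3,4].
The 27×18 boundary matrix has rank 18 and Smith normal form diag(1,1,1,1,1,1,1,1,1,1,1,1,1,1,1,1,1,2).

Reading off H_k = ker ∂_k / im ∂_{k+1}:

  H_0: rank C_0 − rank ∂_1 = 9 − 8 = 1, and the invariant factors of ∂_1 are all 1, so H_0 = Z.
  H_1: rank ker ∂_1 − rank ∂_2 = (27 − 8) − 18 = 1, and ∂_2 has invariant factor 2 > 1, so H_1 = Z ⊕ Z/2.
  H_2: rank ker ∂_2 − rank ∂_3 = (18 − 18) − 0 = 0, and there is no ∂_3, so H_2 = 0.

Hence the Betti numbers are b_0 = 1, b_1 = 1, b_2 = 0.

b_0 = 1, b_1 = 1, b_2 = 0.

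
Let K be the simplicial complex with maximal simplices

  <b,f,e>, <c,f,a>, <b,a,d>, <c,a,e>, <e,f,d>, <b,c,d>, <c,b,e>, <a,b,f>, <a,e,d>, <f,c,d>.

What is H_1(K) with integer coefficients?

H_1 = Z_2.

Take the total order a < b < c < d < e < f on the vertex set. Then K (dimension 2) consists of the simplices:

  0-simplices (6): a, b, c, d, e, f
  1-simplices (15): ab, ac, ad, ae, af, bc, bd, be, bf, cd, ce, cf, de, df, ef
  2-simplices (10): abd, abf, ace, acf, ade, bcd, bce, bef, cdf, def

giving chain groups C_0 ≅ Z^6, C_1 ≅ Z^15, C_2 ≅ Z^10.

The boundary map ∂_1: C_1 → C_0 is given by ∂[p,q] = [q] − [p]. For instance
  ∂ab = b − a.
The resulting 6×15 matrix has rank 5, and its Smith normal form has invariant factors (1,1,1,1,1).

∂_2: C_2 → C_1 sends each 2-simplex [p,q,r] to [q,r] − [p,r] + [p,q]. For instance
  ∂abf = bf − af + ab,
  ∂bcd = cd − bd + bc.
As a 15×10 matrix over Z this has rank 10, with invariant factors (1,1,1,1,1,1,1,1,1,2).

From H_k ≅ ker(∂_k) / im(∂_{k+1}) we obtain:

  H_1: rank ker ∂_1 − rank ∂_2 = (15 − 5) − 10 = 0, and ∂_2 has invariant factor 2 > 1, so H_1 = Z_2.

(K is a triangulation of the real projective plane RP^2.)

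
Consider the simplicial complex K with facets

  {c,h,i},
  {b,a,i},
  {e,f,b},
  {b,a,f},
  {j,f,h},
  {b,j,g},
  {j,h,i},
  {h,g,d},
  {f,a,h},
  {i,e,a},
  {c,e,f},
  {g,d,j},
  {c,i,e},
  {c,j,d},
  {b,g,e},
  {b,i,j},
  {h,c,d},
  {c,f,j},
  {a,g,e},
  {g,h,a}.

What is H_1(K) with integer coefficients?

H_1 = Z ⊕ Z_2.

K has 10 vertices, 30 edges, 20 triangles.
rank ∂_1 = 9, rank ∂_2 = 20 ⇒ b_1 = 30 − 9 − 20 = 1; ∂_2 has invariant factor(s) [2] giving torsion. So H_1 ≅ Z ⊕ Z_2.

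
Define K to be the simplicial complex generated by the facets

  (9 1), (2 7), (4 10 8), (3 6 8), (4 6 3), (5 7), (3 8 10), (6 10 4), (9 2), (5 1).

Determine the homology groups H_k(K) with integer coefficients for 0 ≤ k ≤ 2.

H_0 = Z^2,  H_1 = Z^2,  H_2 = 0.

Order the vertices as 1 < 2 < 3 < 4 < 5 < 6 < 7 < 8 < 9 < 10. Listing each simplex with vertices in this order, K has dimension 2 with simplices:

  0-simplices (10): [1], [2], [3], [4], [5], [6], [7], [8], [9], [10]
  1-simplices (15): [1,5], [1,9], [2,7], [2,9], [3,4], [3,6], [3,8], [3,10], [4,6], [4,8], [4,10], [5,7], [6,8], [6,10], [8,10]
  2-simplices (5): [3,4,6], [3,6,8], [3,8,10], [4,6,10], [4,8,10]

Hence C_0 ≅ Z^10, C_1 ≅ Z^15, C_2 ≅ Z^5.

The boundary map ∂_1: C_1 → C_0 is given by ∂[p,q] = [q] − [p].
This gives a 10×15 integer matrix of rank 8; reducing to Smith normal form yields diagonal entries (1,1,1,1,1,1,1,1).

∂_2: C_2 → C_1 sends each 2-simplex [p,q,r] to [q,r] − [p,r] + [p,q]. For instance
  ∂[3,8,10] = [8,10] − [3,10] + [3,8],
  ∂[3,4,6] = [4,6] − [3,6] + [3,4].
As a 15×5 matrix over Z this has rank 5, with invariant factors (1,1,1,1,1).

Computing H_k = (kernel of ∂_k) / (image of ∂_{k+1}):

  H_0: rank C_0 − rank ∂_1 = 10 − 8 = 2, and the invariant factors of ∂_1 are all 1, so H_0 ≅ Z^2.
  H_1: rank ker ∂_1 − rank ∂_2 = (15 − 8) − 5 = 2, and the invariant factors of ∂_2 are all 1, so H_1 ≅ Z^2.
  H_2: rank ker ∂_2 − rank ∂_3 = (5 − 5) − 0 = 0, and there is no ∂_3, so H_2 ≅ 0.

As a check, the Euler characteristic is 10 − 15 + 5 = 0, which agrees with 2 − 2 + 0 = 0.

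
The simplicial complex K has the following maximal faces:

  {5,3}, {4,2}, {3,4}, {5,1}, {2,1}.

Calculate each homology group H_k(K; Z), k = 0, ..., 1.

Fix the vertex order 1 < 2 < 3 < 4 < 5 and write every simplex with vertices in increasing order. Then dim K = 1 and the simplices of K are:

  0-simplices (5): [1], [2], [3], [4], [5]
  1-simplices (5): [1,2], [1,5], [2,4], [3,4], [3,5]

giving chain groups C_0 ≅ Z^5, C_1 ≅ Z^5.

The boundary map ∂_1: C_1 → C_0 maps an edge to its endpoints' difference, ∂[p,q] = q − p. For instance
  ∂[3,5] = [5] − [3].
This gives a 5×5 integer matrix of rank 4; reducing to Smith normal form yields diagonal entries (1,1,1,1).

Reading off H_k = ker ∂_k / im ∂_{k+1}:

  H_0: rank C_0 − rank ∂_1 = 5 − 4 = 1, and the invariant factors of ∂_1 are all 1, so H_0 = Z.
  H_1: rank ker ∂_1 − rank ∂_2 = (5 − 4) − 0 = 1, and there is no ∂_2, so H_1 = Z.

As a check, the Euler characteristic is 5 − 5 = 0, which agrees with 1 − 1 = 0.
(K is a triangulation of the circle S^1.)

H_0 ≅ Z,  H_1 ≅ Z.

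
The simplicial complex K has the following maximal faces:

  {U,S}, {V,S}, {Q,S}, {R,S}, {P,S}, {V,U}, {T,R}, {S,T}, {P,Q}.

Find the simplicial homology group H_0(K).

Fix the vertex order P < Q < R < S < T < U < V and write every simplex with vertices in increasing order. Then dim K = 1 and the simplices of K are:

  0-simplices (7): P, Q, R, S, T, U, V
  1-simplices (9): PQ, PS, QS, RS, RT, ST, SU, SV, UV

giving chain groups C_0 ≅ Z^7, C_1 ≅ Z^9.

Boundary ∂_1: C_1 → C_0 sends each edge [p,q] (with p < q) to q − p.
The 7×9 boundary matrix has rank 6 and Smith normal form diag(1,1,1,1,1,1).

Now H_k = ker ∂_k / im ∂_{k+1}, so:

  H_0: rank C_0 − rank ∂_1 = 7 − 6 = 1, and the invariant factors of ∂_1 are all 1, so H_0 = Z.

(K is a triangulation of a wedge of 3 circles.)

H_0 ≅ Z.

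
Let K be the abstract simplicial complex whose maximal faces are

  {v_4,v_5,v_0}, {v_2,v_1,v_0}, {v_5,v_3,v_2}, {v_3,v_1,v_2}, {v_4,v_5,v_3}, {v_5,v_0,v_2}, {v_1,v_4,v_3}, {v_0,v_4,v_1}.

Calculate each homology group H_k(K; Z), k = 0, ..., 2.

We work with the vertex ordering v_0 < v_1 < v_2 < v_3 < v_4 < v_5. The simplices of K, each written with vertices in increasing order, are:

  0-simplices (6): [v_0], [v_1], [v_2], [v_3], [v_4], [v_5]
  1-simplices (12): [v_0,v_1], [v_0,v_2], [v_0,v_4], [v_0,v_5], [v_1,v_2], [v_1,v_3], [v_1,v_4], [v_2,v_3], [v_2,v_5], [v_3,v_4], [v_3,v_5], [v_4,v_5]
  2-simplices (8): [v_0,v_1,v_2], [v_0,v_1,v_4], [v_0,v_2,v_5], [v_0,v_4,v_5], [v_1,v_2,v_3], [v_1,v_3,v_4], [v_2,v_3,v_5], [v_3,v_4,v_5]

giving chain groups C_0 ≅ Z^6, C_1 ≅ Z^12, C_2 ≅ Z^8.

The boundary map ∂_1: C_1 → C_0 is given by ∂[p,q] = [q] − [p].
The 6×12 boundary matrix has rank 5 and Smith normal form diag(1,1,1,1,1).

∂_2: C_2 → C_1 maps a triangle to the signed sum of its edges. For instance
  ∂[v_0,v_1,v_4] = [v_1,v_4] − [v_0,v_4] + [v_0,v_1],
  ∂[v_0,v_2,v_5] = [v_2,v_5] − [v_0,v_5] + [v_0,v_2].
The resulting 12×8 matrix has rank 7, and its Smith normal form has invariant factors (1,1,1,1,1,1,1).

Reading off H_k = ker ∂_k / im ∂_{k+1}:

  H_0: rank C_0 − rank ∂_1 = 6 − 5 = 1, and the invariant factors of ∂_1 are all 1, so H_0 = Z.
  H_1: rank ker ∂_1 − rank ∂_2 = (12 − 5) − 7 = 0, and the invariant factors of ∂_2 are all 1, so H_1 = 0.
  H_2: rank ker ∂_2 − rank ∂_3 = (8 − 7) − 0 = 1, and there is no ∂_3, so H_2 = Z.

As a check, the Euler characteristic is 6 − 12 + 8 = 2, which agrees with 1 − 0 + 1 = 2.

H_0 = Z,  H_1 = 0,  H_2 = Z.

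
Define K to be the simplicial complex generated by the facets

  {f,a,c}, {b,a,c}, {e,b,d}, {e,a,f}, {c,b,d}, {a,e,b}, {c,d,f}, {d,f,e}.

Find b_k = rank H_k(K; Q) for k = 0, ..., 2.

b_0 = 1, b_1 = 0, b_2 = 1.

We work with the vertex ordering a < b < c < d < e < f. The simplices of K, each written with vertices in increasing order, are:

  0-simplices (6): a, b, c, d, e, f
  1-simplices (12): ab, ac, ae, af, bc, bd, be, cd, cf, de, df, ef
  2-simplices (8): abc, abe, acf, aef, bcd, bde, cdf, def

Hence C_0 ≅ Z^6, C_1 ≅ Z^12, C_2 ≅ Z^8.

The boundary map ∂_1: C_1 → C_0 maps an edge to its endpoints' difference, ∂[p,q] = q − p. For instance
  ∂df = f − d.
As a 6×12 matrix over Z this has rank 5, with invariant factors (1,1,1,1,1).

The boundary map ∂_2: C_2 → C_1 maps a triangle to the signed sum of its edges. For instance
  ∂bde = de − be + bd,
  ∂acf = cf − af + ac.
This gives a 12×8 integer matrix of rank 7; reducing to Smith normal form yields diagonal entries (1,1,1,1,1,1,1).

Now H_k = ker ∂_k / im ∂_{k+1}, so:

  H_0: rank C_0 − rank ∂_1 = 6 − 5 = 1, and the invariant factors of ∂_1 are all 1, so H_0 = Z.
  H_1: rank ker ∂_1 − rank ∂_2 = (12 − 5) − 7 = 0, and the invariant factors of ∂_2 are all 1, so H_1 = 0.
  H_2: rank ker ∂_2 − rank ∂_3 = (8 − 7) − 0 = 1, and there is no ∂_3, so H_2 = Z.

As a check, the Euler characteristic is 6 − 12 + 8 = 2, which agrees with 1 − 0 + 1 = 2.

Hence the Betti numbers are b_0 = 1, b_1 = 0, b_2 = 1.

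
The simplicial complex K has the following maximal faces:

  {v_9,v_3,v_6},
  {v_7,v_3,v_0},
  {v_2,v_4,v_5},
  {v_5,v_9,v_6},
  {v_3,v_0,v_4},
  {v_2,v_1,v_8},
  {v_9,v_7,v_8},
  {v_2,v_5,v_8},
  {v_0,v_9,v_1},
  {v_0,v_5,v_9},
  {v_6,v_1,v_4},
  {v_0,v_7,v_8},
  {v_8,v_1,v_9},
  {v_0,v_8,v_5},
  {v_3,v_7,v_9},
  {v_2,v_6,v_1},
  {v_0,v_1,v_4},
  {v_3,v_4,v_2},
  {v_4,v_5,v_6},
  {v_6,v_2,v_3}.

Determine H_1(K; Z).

H_1 ≅ Z ⊕ Z/2.

Take the total order v_0 < v_1 < v_2 < v_3 < v_4 < v_5 < v_6 < v_7 < v_8 < v_9 on the vertex set. Then K (dimension 2) consists of the simplices:

  0-simplices (10): [v_0], [v_1], [v_2], [v_3], [v_4], [v_5], [v_6], [v_7], [v_8], [v_9]
  1-simplices (30): (30 of them)
  2-simplices (20): (20 of them)

so the chain groups are C_0 ≅ Z^10, C_1 ≅ Z^30, C_2 ≅ Z^20.

∂_1: C_1 → C_0 maps an edge to its endpoints' difference, ∂[p,q] = q − p.
The 10×30 boundary matrix has rank 9 and Smith normal form diag(1,1,1,1,1,1,1,1,1).

The boundary map ∂_2: C_2 → C_1 acts by ∂[p,q,r] = [q,r] − [p,r] + [p,q]. For instance
  ∂[v_2,v_4,v_5] = [v_4,v_5] − [v_2,v_5] + [v_2,v_4],
  ∂[v_1,v_8,v_9] = [v_8,v_9] − [v_1,v_9] + [v_1,v_8].
This gives a 30×20 integer matrix of rank 20; reducing to Smith normal form yields diagonal entries (1,1,1,1,1,1,1,1,1,1,1,1,1,1,1,1,1,1,1,2).

Reading off H_k = ker ∂_k / im ∂_{k+1}:

  H_1: rank ker ∂_1 − rank ∂_2 = (30 − 9) − 20 = 1, and ∂_2 has invariant factor 2 > 1, so H_1 ≅ Z ⊕ Z/2.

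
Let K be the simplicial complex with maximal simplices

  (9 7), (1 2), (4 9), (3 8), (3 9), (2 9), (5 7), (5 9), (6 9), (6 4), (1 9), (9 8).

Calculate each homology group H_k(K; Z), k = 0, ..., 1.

Fix the vertex order 1 < 2 < 3 < 4 < 5 < 6 < 7 < 8 < 9 and write every simplex with vertices in increasing order. Then dim K = 1 and the simplices of K are:

  0-simplices (9): [1], [2], [3], [4], [5], [6], [7], [8], [9]
  1-simplices (12): [1,2], [1,9], [2,9], [3,8], [3,9], [4,6], [4,9], [5,7], [5,9], [6,9], [7,9], [8,9]

Hence C_0 ≅ Z^9, C_1 ≅ Z^12.

The boundary map ∂_1: C_1 → C_0 maps an edge to its endpoints' difference, ∂[p,q] = q − p. For instance
  ∂[4,6] = [6] − [4].
The 9×12 boundary matrix has rank 8 and Smith normal form diag(1,1,1,1,1,1,1,1).

Reading off H_k = ker ∂_k / im ∂_{k+1}:

  H_0: rank C_0 − rank ∂_1 = 9 − 8 = 1, and the invariant factors of ∂_1 are all 1, so H_0 = Z.
  H_1: rank ker ∂_1 − rank ∂_2 = (12 − 8) − 0 = 4, and there is no ∂_2, so H_1 = Z^4.

As a check, the Euler characteristic is 9 − 12 = -3, which agrees with 1 − 4 = -3.
(K is a triangulation of a wedge of 4 circles.)

H_0 = Z,  H_1 = Z^4.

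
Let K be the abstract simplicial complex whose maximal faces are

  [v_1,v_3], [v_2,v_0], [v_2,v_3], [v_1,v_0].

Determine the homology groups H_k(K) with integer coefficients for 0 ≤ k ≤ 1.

We work with the vertex ordering v_0 < v_1 < v_2 < v_3. The simplices of K, each written with vertices in increasing order, are:

  0-simplices (4): [v_0], [v_1], [v_2], [v_3]
  1-simplices (4): [v_0,v_1], [v_0,v_2], [v_1,v_3], [v_2,v_3]

giving chain groups C_0 ≅ Z^4, C_1 ≅ Z^4.

The boundary map ∂_1: C_1 → C_0 sends each edge [p,q] (with p < q) to q − p.
This gives a 4×4 integer matrix of rank 3; reducing to Smith normal form yields diagonal entries (1,1,1).

From H_k ≅ ker(∂_k) / im(∂_{k+1}) we obtain:

  H_0: rank C_0 − rank ∂_1 = 4 − 3 = 1, and the invariant factors of ∂_1 are all 1, so H_0 = Z.
  H_1: rank ker ∂_1 − rank ∂_2 = (4 − 3) − 0 = 1, and there is no ∂_2, so H_1 = Z.

H_0 ≅ Z,  H_1 ≅ Z.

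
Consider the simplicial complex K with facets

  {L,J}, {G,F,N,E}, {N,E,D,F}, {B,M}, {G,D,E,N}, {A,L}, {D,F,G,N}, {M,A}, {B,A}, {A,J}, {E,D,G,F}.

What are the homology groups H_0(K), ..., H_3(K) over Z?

We work with the vertex ordering A < B < D < E < F < G < J < L < M < N. The simplices of K, each written with vertices in increasing order, are:

  0-simplices (10): A, B, D, E, F, G, J, L, M, N
  1-simplices (16): AB, AJ, AL, AM, BM, DE, DF, DG, DN, EF, EG, EN, FG, FN, GN, JL
  2-simplices (10): DEF, DEG, DEN, DFG, DFN, DGN, EFG, EFN, EGN, FGN
  3-simplices (5): DEFG, DEFN, DEGN, DFGN, EFGN

giving chain groups C_0 ≅ Z^10, C_1 ≅ Z^16, C_2 ≅ Z^10, C_3 ≅ Z^5.

∂_1: C_1 → C_0 maps an edge to its endpoints' difference, ∂[p,q] = q − p. For instance
  ∂DG = G − D.
As a 10×16 matrix over Z this has rank 8, with invariant factors (1,1,1,1,1,1,1,1).

Boundary ∂_2: C_2 → C_1 maps a triangle to the signed sum of its edges. For instance
  ∂DEG = EG − DG + DE,
  ∂DFG = FG − DG + DF.
The 16×10 boundary matrix has rank 6 and Smith normal form diag(1,1,1,1,1,1).

∂_3: C_3 → C_2 sends each 3-simplex σ to the alternating sum Σ_i (−1)^i (σ with its i-th vertex removed). For instance
  ∂DFGN = FGN − DGN + DFN − DFG,
  ∂EFGN = FGN − EGN + EFN − EFG.
The resulting 10×5 matrix has rank 4, and its Smith normal form has invariant factors (1,1,1,1).

Computing H_k = (kernel of ∂_k) / (image of ∂_{k+1}):

  H_0: rank C_0 − rank ∂_1 = 10 − 8 = 2, and the invariant factors of ∂_1 are all 1, so H_0 ≅ Z^2.
  H_1: rank ker ∂_1 − rank ∂_2 = (16 − 8) − 6 = 2, and the invariant factors of ∂_2 are all 1, so H_1 ≅ Z^2.
  H_2: rank ker ∂_2 − rank ∂_3 = (10 − 6) − 4 = 0, and the invariant factors of ∂_3 are all 1, so H_2 ≅ 0.
  H_3: rank ker ∂_3 − rank ∂_4 = (5 − 4) − 0 = 1, and there is no ∂_4, so H_3 ≅ Z.

H_0 ≅ Z^2,  H_1 ≅ Z^2,  H_2 = 0,  H_3 ≅ Z.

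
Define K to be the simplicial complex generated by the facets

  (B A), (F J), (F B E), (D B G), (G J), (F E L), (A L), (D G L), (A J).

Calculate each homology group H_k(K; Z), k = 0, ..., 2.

H_0 ≅ Z,  H_1 ≅ Z^4,  H_2 = 0.

Take the total order A < B < D < E < F < G < J < L on the vertex set. Then K (dimension 2) consists of the simplices:

  0-simplices (8): A, B, D, E, F, G, J, L
  1-simplices (15): AB, AJ, AL, BD, BE, BF, BG, DG, DL, EF, EL, FJ, FL, GJ, GL
  2-simplices (4): BDG, BEF, DGL, EFL

so the chain groups are C_0 ≅ Z^8, C_1 ≅ Z^15, C_2 ≅ Z^4.

Boundary ∂_1: C_1 → C_0 is given by ∂[p,q] = [q] − [p].
This gives a 8×15 integer matrix of rank 7; reducing to Smith normal form yields diagonal entries (1,1,1,1,1,1,1).

The boundary map ∂_2: C_2 → C_1 acts by ∂[p,q,r] = [q,r] − [p,r] + [p,q]. For instance
  ∂BDG = DG − BG + BD,
  ∂BEF = EF − BF + BE.
This gives a 15×4 integer matrix of rank 4; reducing to Smith normal form yields diagonal entries (1,1,1,1).

From H_k ≅ ker(∂_k) / im(∂_{k+1}) we obtain:

  H_0: rank C_0 − rank ∂_1 = 8 − 7 = 1, and the invariant factors of ∂_1 are all 1, so H_0 = Z.
  H_1: rank ker ∂_1 − rank ∂_2 = (15 − 7) − 4 = 4, and the invariant factors of ∂_2 are all 1, so H_1 = Z^4.
  H_2: rank ker ∂_2 − rank ∂_3 = (4 − 4) − 0 = 0, and there is no ∂_3, so H_2 = 0.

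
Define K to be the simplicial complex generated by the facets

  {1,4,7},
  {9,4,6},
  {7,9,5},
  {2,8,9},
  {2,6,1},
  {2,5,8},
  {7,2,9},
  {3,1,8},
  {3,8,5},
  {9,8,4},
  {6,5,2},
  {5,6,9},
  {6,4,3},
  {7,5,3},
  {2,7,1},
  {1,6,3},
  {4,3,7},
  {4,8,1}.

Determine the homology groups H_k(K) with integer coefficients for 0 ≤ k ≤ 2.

We work with the vertex ordering 1 < 2 < 3 < 4 < 5 < 6 < 7 < 8 < 9. The simplices of K, each written with vertices in increasing order, are:

  0-simplices (9): [1], [2], [3], [4], [5], [6], [7], [8], [9]
  1-simplices (27): (27 of them)
  2-simplices (18): [1,2,6], [1,2,7], [1,3,6], [1,3,8], [1,4,7], [1,4,8], [2,5,6], [2,5,8], [2,7,9], [2,8,9], [3,4,6], [3,4,7], [3,5,7], [3,5,8], [4,6,9], [4,8,9], [5,6,9], [5,7,9]

giving chain groups C_0 ≅ Z^9, C_1 ≅ Z^27, C_2 ≅ Z^18.

The boundary map ∂_1: C_1 → C_0 maps an edge to its endpoints' difference, ∂[p,q] = q − p.
This gives a 9×27 integer matrix of rank 8; reducing to Smith normal form yields diagonal entries (1,1,1,1,1,1,1,1).

The boundary map ∂_2: C_2 → C_1 maps a triangle to the signed sum of its edges. For instance
  ∂[5,7,9] = [7,9] − [5,9] + [5,7],
  ∂[5,6,9] = [6,9] − [5,9] + [5,6].
As a 27×18 matrix over Z this has rank 18, with invariant factors (1,1,1,1,1,1,1,1,1,1,1,1,1,1,1,1,1,2).

Computing H_k = (kernel of ∂_k) / (image of ∂_{k+1}):

  H_0: rank C_0 − rank ∂_1 = 9 − 8 = 1, and the invariant factors of ∂_1 are all 1, so H_0 = Z.
  H_1: rank ker ∂_1 − rank ∂_2 = (27 − 8) − 18 = 1, and ∂_2 has invariant factor 2 > 1, so H_1 = Z ⊕ Z/2Z.
  H_2: rank ker ∂_2 − rank ∂_3 = (18 − 18) − 0 = 0, and there is no ∂_3, so H_2 = 0.

H_0 = Z,  H_1 = Z ⊕ Z/2Z,  H_2 = 0.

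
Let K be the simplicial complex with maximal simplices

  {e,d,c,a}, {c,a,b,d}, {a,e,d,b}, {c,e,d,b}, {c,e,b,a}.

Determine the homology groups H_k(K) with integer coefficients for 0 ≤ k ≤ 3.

Take the total order a < b < c < d < e on the vertex set. Then K (dimension 3) consists of the simplices:

  0-simplices (5): a, b, c, d, e
  1-simplices (10): ab, ac, ad, ae, bc, bd, be, cd, ce, de
  2-simplices (10): abc, abd, abe, acd, ace, ade, bcd, bce, bde, cde
  3-simplices (5): abcd, abce, abde, acde, bcde

giving chain groups C_0 ≅ Z^5, C_1 ≅ Z^10, C_2 ≅ Z^10, C_3 ≅ Z^5.

Boundary ∂_1: C_1 → C_0 maps an edge to its endpoints' difference, ∂[p,q] = q − p.
The resulting 5×10 matrix has rank 4, and its Smith normal form has invariant factors (1,1,1,1).

Boundary ∂_2: C_2 → C_1 sends each 2-simplex [p,q,r] to [q,r] − [p,r] + [p,q]. For instance
  ∂ade = de − ae + ad,
  ∂abe = be − ae + ab.
This gives a 10×10 integer matrix of rank 6; reducing to Smith normal form yields diagonal entries (1,1,1,1,1,1).

∂_3: C_3 → C_2 sends each 3-simplex σ to the alternating sum Σ_i (−1)^i (σ with its i-th vertex removed). For instance
  ∂bcde = cde − bde + bce − bcd,
  ∂abde = bde − ade + abe − abd.
The resulting 10×5 matrix has rank 4, and its Smith normal form has invariant factors (1,1,1,1).

Computing H_k = (kernel of ∂_k) / (image of ∂_{k+1}):

  H_0: rank C_0 − rank ∂_1 = 5 − 4 = 1, and the invariant factors of ∂_1 are all 1, so H_0 ≅ Z.
  H_1: rank ker ∂_1 − rank ∂_2 = (10 − 4) − 6 = 0, and the invariant factors of ∂_2 are all 1, so H_1 ≅ 0.
  H_2: rank ker ∂_2 − rank ∂_3 = (10 − 6) − 4 = 0, and the invariant factors of ∂_3 are all 1, so H_2 ≅ 0.
  H_3: rank ker ∂_3 − rank ∂_4 = (5 − 4) − 0 = 1, and there is no ∂_4, so H_3 ≅ Z.

As a check, the Euler characteristic is 5 − 10 + 10 − 5 = 0, which agrees with 1 − 0 + 0 − 1 = 0.
(K is a triangulation of the 3-sphere S^3.)

H_0 = Z,  H_1 = 0,  H_2 = 0,  H_3 = Z.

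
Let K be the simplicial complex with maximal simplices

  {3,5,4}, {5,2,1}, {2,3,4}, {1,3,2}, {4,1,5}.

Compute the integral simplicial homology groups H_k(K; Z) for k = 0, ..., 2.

H_0 = Z,  H_1 = Z,  H_2 = 0.

K has 5 vertices, 10 edges, 5 triangles.
rank ∂_0 = 0, rank ∂_1 = 4 ⇒ b_0 = 5 − 0 − 4 = 1; all invariant factors of ∂_1 are 1 so no torsion. So H_0 ≅ Z.
rank ∂_1 = 4, rank ∂_2 = 5 ⇒ b_1 = 10 − 4 − 5 = 1; all invariant factors of ∂_2 are 1 so no torsion. So H_1 ≅ Z.
rank ∂_2 = 5, rank ∂_3 = 0 ⇒ b_2 = 5 − 5 − 0 = 0. So H_2 ≅ 0.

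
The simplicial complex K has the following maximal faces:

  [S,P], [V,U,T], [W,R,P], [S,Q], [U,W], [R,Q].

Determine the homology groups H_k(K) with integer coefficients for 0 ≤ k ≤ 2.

H_0 ≅ Z,  H_1 ≅ Z,  H_2 = 0.

Order the vertices as P < Q < R < S < T < U < V < W. Listing each simplex with vertices in this order, K has dimension 2 with simplices:

  0-simplices (8): P, Q, R, S, T, U, V, W
  1-simplices (10): PR, PS, PW, QR, QS, RW, TU, TV, UV, UW
  2-simplices (2): PRW, TUV

Hence C_0 ≅ Z^8, C_1 ≅ Z^10, C_2 ≅ Z^2.

The boundary map ∂_1: C_1 → C_0 maps an edge to its endpoints' difference, ∂[p,q] = q − p. For instance
  ∂PW = W − P.
The 8×10 boundary matrix has rank 7 and Smith normal form diag(1,1,1,1,1,1,1).

The boundary map ∂_2: C_2 → C_1 maps a triangle to the signed sum of its edges. For instance
  ∂PRW = RW − PW + PR,
  ∂TUV = UV − TV + TU.
The 10×2 boundary matrix has rank 2 and Smith normal form diag(1,1).

From H_k ≅ ker(∂_k) / im(∂_{k+1}) we obtain:

  H_0: rank C_0 − rank ∂_1 = 8 − 7 = 1, and the invariant factors of ∂_1 are all 1, so H_0 = Z.
  H_1: rank ker ∂_1 − rank ∂_2 = (10 − 7) − 2 = 1, and the invariant factors of ∂_2 are all 1, so H_1 = Z.
  H_2: rank ker ∂_2 − rank ∂_3 = (2 − 2) − 0 = 0, and there is no ∂_3, so H_2 = 0.

As a check, the Euler characteristic is 8 − 10 + 2 = 0, which agrees with 1 − 1 + 0 = 0.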